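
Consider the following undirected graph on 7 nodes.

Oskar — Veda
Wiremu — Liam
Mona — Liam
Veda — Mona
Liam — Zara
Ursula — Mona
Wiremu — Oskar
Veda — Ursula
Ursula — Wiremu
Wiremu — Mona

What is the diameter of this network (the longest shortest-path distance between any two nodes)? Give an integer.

Eccentricity of each node (its greatest distance to any other): Liam:2, Mona:2, Oskar:3, Ursula:3, Veda:3, Wiremu:2, Zara:3.
The maximum eccentricity is 3, realized for instance by the pair Ursula–Zara via Ursula – Mona – Liam – Zara. So the diameter is 3.

3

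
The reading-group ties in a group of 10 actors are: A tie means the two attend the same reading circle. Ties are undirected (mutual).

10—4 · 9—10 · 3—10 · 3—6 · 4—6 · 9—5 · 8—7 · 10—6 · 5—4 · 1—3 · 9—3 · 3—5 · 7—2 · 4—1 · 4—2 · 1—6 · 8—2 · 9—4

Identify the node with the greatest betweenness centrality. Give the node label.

Unnormalized betweenness of each node: 1:4/5, 2:14, 3:5/2, 4:41/2, 5:4/5, 6:17/15, 7:0, 8:0, 9:17/15, 10:17/15.
4 has the largest value, 41/2, making it the main broker — the node through which the most shortest paths run.

4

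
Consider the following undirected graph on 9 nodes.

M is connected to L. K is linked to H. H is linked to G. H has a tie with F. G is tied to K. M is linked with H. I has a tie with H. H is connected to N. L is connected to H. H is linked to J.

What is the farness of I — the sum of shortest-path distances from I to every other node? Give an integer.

15

Distances from I: F:2, G:2, H:1, J:2, K:2, L:2, M:2, N:2.
Sum = 2 + 2 + 1 + 2 + 2 + 2 + 2 + 2 = 15.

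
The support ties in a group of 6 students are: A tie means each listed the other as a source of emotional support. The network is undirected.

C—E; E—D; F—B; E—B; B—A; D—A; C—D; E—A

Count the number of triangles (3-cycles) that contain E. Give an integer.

E's neighbors: A, B, C, and D.
Neighbor pairs that are themselves tied: E–A–B; E–A–D; E–C–D. Each forms one triangle with E, for 3 in total.

3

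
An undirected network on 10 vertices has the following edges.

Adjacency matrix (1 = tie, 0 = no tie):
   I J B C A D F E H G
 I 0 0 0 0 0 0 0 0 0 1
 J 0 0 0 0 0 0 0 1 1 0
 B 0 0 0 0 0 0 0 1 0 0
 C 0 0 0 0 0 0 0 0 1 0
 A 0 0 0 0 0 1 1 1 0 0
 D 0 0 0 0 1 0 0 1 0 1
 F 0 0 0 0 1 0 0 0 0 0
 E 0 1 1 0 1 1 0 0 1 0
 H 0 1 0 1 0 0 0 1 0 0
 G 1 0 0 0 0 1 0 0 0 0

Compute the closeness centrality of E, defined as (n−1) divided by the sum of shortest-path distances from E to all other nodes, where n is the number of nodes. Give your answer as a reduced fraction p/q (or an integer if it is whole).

Distances from E: A:1, B:1, C:2, D:1, F:2, G:2, H:1, I:3, J:1. Sum = 14.
n = 10, so closeness = 9/14.

9/14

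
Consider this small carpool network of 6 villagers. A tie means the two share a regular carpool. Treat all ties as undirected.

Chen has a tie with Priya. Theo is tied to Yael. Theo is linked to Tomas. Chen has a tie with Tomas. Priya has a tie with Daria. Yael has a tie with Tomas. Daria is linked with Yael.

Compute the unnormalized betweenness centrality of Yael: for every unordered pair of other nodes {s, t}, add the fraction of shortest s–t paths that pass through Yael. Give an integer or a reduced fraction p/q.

Pairs whose geodesics pass through Yael — Daria–Tomas: 1; Daria–Theo: 1; Priya–Theo: 1/2.
All other pairs contribute 0.
Summing the contributions gives betweenness(Yael) = 5/2.

5/2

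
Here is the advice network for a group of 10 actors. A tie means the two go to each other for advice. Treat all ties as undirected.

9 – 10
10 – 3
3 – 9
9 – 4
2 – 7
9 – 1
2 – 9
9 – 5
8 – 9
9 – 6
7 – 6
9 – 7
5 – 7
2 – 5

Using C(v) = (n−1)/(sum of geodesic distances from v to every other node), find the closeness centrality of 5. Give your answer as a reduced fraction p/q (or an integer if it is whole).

Distances from 5: 1:2, 2:1, 3:2, 4:2, 6:2, 7:1, 8:2, 9:1, 10:2. Sum = 15.
n = 10, so closeness = 9/15 = 3/5.

3/5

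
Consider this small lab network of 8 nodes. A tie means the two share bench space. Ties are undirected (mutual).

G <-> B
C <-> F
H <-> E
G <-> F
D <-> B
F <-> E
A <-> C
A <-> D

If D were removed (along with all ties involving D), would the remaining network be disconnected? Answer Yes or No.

No

Even without D, every remaining node can still reach every other (the residual graph is connected), so D is not a cut vertex.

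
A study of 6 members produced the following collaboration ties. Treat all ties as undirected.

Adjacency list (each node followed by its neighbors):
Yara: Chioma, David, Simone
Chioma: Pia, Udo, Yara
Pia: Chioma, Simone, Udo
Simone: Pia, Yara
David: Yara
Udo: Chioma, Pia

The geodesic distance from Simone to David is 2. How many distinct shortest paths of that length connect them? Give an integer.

1

The shortest distance is 2, and the only length-2 path is Simone–Yara–David. So there is exactly 1 shortest path.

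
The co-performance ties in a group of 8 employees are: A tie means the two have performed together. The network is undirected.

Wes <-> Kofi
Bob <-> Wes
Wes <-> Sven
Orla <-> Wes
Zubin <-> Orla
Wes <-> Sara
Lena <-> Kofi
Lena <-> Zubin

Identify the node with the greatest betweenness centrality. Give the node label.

Unnormalized betweenness of each node: Bob:0, Kofi:4, Lena:1, Orla:4, Sara:0, Sven:0, Wes:16, Zubin:1.
Wes has the largest value, 16, making it the main broker — the node through which the most shortest paths run.

Wes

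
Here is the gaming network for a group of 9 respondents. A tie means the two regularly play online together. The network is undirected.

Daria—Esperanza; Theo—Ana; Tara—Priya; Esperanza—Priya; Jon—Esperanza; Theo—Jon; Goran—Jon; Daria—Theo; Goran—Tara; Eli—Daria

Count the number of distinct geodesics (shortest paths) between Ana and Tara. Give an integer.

1

The shortest distance is 4, and the only length-4 path is Ana–Theo–Jon–Goran–Tara. So there is exactly 1 shortest path.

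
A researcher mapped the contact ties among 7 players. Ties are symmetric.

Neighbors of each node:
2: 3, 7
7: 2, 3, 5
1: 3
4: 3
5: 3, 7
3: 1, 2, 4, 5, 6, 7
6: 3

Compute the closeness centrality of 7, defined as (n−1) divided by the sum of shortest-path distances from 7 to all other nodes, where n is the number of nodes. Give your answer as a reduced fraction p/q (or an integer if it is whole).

2/3

Distances from 7: 1:2, 2:1, 3:1, 4:2, 5:1, 6:2. Sum = 9.
n = 7, so closeness = 6/9 = 2/3.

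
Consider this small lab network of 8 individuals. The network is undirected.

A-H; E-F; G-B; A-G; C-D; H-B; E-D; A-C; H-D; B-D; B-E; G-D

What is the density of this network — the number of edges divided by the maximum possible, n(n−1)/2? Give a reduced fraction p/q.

There are 12 edges and 8 nodes, so the maximum possible is C(8,2) = 28.
Density = 12/28 = 3/7.

3/7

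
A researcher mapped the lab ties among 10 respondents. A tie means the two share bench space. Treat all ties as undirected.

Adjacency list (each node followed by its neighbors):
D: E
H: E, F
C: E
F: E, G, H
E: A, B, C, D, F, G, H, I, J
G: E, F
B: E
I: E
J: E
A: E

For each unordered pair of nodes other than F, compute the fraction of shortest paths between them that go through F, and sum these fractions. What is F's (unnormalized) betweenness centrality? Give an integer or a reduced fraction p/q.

Pairs whose geodesics pass through F — G–H: 1/2.
All other pairs contribute 0.
Summing the contributions gives betweenness(F) = 1/2.

1/2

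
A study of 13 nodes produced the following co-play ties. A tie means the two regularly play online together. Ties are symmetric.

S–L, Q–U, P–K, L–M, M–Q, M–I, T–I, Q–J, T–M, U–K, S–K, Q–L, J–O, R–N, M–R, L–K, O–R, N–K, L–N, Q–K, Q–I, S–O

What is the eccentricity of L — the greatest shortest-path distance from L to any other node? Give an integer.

2

Distances from L: I:2, J:2, K:1, M:1, N:1, O:2, P:2, Q:1, R:2, S:1, T:2, U:2.
The largest is 2 (to O, R, T, I, U, J, and P), so the eccentricity of L is 2.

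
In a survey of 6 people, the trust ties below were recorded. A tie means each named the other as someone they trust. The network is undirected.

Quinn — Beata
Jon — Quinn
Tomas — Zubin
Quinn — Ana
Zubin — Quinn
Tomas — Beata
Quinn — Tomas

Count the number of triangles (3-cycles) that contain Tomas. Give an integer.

Tomas's neighbors: Beata, Quinn, and Zubin.
Neighbor pairs that are themselves tied: Tomas–Beata–Quinn; Tomas–Quinn–Zubin. Each forms one triangle with Tomas, for 2 in total.

2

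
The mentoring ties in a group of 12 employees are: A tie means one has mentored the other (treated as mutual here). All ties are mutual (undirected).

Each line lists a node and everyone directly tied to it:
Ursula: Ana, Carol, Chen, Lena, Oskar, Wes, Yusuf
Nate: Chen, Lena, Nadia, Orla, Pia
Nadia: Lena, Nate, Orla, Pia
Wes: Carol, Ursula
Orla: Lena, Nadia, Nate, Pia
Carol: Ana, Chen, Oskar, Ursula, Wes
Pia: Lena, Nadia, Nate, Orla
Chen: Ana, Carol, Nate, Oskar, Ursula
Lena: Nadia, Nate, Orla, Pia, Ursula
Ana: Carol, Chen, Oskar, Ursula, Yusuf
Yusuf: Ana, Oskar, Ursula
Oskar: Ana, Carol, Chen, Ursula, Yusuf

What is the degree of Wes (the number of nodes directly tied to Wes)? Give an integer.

2

Wes is directly tied to Carol and Ursula. That is 2 neighbors, so the degree of Wes is 2.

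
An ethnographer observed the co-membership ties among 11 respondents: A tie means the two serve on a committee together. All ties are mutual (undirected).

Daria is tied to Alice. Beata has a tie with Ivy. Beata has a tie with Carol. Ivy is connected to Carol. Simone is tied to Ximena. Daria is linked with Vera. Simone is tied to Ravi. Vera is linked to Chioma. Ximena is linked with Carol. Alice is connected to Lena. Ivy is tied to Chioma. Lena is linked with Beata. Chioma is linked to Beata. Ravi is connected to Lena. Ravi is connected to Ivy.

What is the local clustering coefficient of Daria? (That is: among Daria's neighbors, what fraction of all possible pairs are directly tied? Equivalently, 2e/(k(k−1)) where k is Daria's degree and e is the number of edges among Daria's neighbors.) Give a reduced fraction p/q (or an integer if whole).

Daria's neighbors: Alice and Vera (k = 2).
Possible neighbor pairs: C(2,2) = 1. Edges among them: none → e = 0.
Clustering(Daria) = 0/1.

0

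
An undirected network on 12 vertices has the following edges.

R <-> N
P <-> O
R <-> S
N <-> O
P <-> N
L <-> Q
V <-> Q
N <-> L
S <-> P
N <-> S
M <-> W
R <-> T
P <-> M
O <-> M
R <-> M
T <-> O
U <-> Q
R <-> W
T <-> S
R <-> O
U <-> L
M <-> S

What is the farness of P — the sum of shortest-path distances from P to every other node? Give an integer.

Distances from P: L:2, M:1, N:1, O:1, Q:3, R:2, S:1, T:2, U:3, V:4, W:2.
Sum = 2 + 1 + 1 + 1 + 3 + 2 + 1 + 2 + 3 + 4 + 2 = 22.

22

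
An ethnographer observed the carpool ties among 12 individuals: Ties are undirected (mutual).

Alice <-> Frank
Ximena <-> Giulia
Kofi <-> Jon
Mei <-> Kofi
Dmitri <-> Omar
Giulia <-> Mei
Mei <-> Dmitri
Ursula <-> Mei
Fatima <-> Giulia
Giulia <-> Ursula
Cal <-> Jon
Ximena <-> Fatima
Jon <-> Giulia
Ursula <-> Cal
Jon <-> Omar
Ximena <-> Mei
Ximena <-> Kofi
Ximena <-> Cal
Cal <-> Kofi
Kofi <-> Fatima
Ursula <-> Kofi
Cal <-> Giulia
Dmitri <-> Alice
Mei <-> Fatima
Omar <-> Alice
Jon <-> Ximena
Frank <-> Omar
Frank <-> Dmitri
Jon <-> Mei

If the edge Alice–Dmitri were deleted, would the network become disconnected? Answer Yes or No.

No

Even without that edge, Alice still reaches Dmitri via Alice – Frank – Dmitri, so the network stays connected. Not a bridge.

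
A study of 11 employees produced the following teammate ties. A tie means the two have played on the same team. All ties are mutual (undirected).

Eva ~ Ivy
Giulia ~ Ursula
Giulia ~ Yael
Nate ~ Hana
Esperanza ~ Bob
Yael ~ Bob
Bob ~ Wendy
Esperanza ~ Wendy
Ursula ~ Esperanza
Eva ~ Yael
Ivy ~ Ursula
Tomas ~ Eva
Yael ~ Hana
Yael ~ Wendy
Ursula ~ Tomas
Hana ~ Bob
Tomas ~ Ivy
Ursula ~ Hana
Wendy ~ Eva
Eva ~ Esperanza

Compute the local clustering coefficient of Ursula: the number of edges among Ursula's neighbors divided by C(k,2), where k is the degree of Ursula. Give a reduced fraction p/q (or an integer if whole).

1/10

Ursula's neighbors: Esperanza, Giulia, Hana, Ivy, and Tomas (k = 5).
Possible neighbor pairs: C(5,2) = 10. Edges among them: Ivy–Tomas → e = 1.
Clustering(Ursula) = 1/10.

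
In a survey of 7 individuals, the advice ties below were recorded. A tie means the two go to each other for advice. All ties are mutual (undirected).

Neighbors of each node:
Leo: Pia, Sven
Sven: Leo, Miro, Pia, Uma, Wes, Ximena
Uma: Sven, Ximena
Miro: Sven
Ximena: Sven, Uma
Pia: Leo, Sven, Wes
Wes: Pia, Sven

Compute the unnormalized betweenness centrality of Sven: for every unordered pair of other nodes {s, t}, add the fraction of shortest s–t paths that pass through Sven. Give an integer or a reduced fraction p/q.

23/2

Pairs whose geodesics pass through Sven — Ximena–Pia: 1; Ximena–Wes: 1; Ximena–Miro: 1; Ximena–Leo: 1; Pia–Miro: 1; Pia–Uma: 1; Wes–Miro: 1; Wes–Uma: 1; Wes–Leo: 1/2; Miro–Uma: 1; Miro–Leo: 1; Uma–Leo: 1.
All other pairs contribute 0.
Summing the contributions gives betweenness(Sven) = 23/2.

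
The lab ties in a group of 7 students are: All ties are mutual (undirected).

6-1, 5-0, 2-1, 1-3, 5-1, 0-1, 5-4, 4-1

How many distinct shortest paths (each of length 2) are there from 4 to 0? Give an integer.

The shortest distance is 2. The length-2 paths are: 4–1–0; 4–5–0.
That gives 2 distinct shortest paths.

2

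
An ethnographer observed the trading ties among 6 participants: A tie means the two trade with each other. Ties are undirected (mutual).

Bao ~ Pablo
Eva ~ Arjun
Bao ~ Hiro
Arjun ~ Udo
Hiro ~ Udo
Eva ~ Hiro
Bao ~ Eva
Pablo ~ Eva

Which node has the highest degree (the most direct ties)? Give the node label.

Eva

Degrees — Arjun:2, Bao:3, Eva:4, Hiro:3, Pablo:2, Udo:2.
The maximum is 4, attained only by Eva.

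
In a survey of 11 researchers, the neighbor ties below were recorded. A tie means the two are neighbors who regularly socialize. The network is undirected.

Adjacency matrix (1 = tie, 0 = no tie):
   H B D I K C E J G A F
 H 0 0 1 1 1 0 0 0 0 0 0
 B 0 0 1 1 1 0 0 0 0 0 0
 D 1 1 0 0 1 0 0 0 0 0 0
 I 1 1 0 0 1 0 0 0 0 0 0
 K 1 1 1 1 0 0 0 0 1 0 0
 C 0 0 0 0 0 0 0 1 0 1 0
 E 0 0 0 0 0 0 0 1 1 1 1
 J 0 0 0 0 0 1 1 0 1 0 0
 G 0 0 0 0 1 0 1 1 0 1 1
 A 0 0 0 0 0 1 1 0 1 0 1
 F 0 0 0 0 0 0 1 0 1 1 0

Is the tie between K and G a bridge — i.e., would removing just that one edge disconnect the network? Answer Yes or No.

Yes

Without the K–G edge there is no alternate route between K and G, so the network disconnects. It is a bridge.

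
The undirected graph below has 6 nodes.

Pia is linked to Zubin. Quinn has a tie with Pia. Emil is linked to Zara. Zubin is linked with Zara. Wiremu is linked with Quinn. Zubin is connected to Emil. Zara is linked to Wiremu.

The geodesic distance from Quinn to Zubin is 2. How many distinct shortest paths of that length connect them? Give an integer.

1

The shortest distance is 2, and the only length-2 path is Quinn–Pia–Zubin. So there is exactly 1 shortest path.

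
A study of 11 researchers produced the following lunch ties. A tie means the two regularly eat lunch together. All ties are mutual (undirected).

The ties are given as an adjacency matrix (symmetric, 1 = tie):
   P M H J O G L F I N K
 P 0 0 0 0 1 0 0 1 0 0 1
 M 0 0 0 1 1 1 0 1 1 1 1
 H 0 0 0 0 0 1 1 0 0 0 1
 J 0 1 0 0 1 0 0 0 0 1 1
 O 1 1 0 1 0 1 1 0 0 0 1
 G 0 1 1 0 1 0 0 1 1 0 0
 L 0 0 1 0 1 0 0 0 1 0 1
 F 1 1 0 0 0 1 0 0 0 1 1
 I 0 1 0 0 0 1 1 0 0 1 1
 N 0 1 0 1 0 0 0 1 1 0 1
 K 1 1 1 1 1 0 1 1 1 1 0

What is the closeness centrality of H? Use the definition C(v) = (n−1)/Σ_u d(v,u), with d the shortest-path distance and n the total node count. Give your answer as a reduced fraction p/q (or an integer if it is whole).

Distances from H: F:2, G:1, I:2, J:2, K:1, L:1, M:2, N:2, O:2, P:2. Sum = 17.
n = 11, so closeness = 10/17.

10/17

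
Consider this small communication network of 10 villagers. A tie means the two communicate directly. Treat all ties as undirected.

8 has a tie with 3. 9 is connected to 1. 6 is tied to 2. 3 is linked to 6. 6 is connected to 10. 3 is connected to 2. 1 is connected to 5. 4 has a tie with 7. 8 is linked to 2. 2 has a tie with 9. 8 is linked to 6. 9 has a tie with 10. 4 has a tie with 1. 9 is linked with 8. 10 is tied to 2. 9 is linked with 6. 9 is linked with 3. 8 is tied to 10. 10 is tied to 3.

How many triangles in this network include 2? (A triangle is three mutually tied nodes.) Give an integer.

10

2's neighbors: 3, 6, 8, 9, and 10.
Neighbor pairs that are themselves tied: 2–3–6; 2–3–8; 2–3–9; 2–3–10; 2–6–8; 2–6–9; 2–6–10; 2–8–9; 2–8–10; 2–9–10. Each forms one triangle with 2, for 10 in total.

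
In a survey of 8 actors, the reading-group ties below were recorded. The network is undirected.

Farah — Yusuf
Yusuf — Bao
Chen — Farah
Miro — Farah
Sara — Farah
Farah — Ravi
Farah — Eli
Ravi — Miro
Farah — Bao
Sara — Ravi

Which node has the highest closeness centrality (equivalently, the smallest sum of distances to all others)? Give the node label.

Farness (sum of distances to all others) for each node — Bao:12, Chen:13, Eli:13, Farah:7, Miro:12, Ravi:11, Sara:12, Yusuf:12.
The smallest farness is 7, for Farah, so Farah has the highest closeness.

Farah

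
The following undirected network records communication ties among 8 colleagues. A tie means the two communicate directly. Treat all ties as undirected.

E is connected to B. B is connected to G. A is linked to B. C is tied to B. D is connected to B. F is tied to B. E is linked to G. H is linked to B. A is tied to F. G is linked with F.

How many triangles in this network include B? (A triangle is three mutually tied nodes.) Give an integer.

3

B's neighbors: A, C, D, E, F, G, and H.
Neighbor pairs that are themselves tied: B–A–F; B–E–G; B–F–G. Each forms one triangle with B, for 3 in total.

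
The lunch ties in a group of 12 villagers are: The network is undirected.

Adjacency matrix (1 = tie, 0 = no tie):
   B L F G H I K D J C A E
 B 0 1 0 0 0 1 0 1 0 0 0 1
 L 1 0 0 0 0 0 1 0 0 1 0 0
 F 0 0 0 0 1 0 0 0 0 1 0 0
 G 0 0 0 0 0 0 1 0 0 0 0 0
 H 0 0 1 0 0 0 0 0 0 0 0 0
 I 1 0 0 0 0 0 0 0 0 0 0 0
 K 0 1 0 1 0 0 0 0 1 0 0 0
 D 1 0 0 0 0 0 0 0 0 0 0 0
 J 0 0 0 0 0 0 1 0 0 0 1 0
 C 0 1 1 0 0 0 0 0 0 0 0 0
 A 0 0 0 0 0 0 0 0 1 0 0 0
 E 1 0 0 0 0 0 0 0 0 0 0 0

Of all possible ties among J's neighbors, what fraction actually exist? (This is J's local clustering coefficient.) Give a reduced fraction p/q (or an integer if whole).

0

J's neighbors: A and K (k = 2).
Possible neighbor pairs: C(2,2) = 1. Edges among them: none → e = 0.
Clustering(J) = 0/1.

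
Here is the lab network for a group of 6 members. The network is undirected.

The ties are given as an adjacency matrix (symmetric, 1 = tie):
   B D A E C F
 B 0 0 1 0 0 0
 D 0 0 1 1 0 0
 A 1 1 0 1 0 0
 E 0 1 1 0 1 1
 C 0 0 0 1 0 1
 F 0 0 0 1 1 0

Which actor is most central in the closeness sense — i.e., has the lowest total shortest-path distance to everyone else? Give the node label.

E

Farness (sum of distances to all others) for each node — A:7, B:11, C:9, D:8, E:6, F:9.
The smallest farness is 6, for E, so E has the highest closeness.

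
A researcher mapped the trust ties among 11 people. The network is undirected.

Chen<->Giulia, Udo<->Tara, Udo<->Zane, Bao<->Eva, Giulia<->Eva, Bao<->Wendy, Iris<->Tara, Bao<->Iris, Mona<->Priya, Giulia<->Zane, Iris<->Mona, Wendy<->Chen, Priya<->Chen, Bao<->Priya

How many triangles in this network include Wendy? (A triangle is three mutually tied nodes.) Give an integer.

Wendy's neighbors are Bao and Chen, but none of them are tied to each other, so no triangle contains Wendy.

0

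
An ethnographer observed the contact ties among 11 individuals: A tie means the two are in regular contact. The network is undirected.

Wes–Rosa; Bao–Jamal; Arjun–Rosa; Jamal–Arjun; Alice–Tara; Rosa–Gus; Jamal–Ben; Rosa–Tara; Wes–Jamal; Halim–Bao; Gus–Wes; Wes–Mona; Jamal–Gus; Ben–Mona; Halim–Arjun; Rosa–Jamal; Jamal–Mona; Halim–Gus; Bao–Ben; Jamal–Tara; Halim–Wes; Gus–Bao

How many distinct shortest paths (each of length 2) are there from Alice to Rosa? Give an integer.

The shortest distance is 2, and the only length-2 path is Alice–Tara–Rosa. So there is exactly 1 shortest path.

1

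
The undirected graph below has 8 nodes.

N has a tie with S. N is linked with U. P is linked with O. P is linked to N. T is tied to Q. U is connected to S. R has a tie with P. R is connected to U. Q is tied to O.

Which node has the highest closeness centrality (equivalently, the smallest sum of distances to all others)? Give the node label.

P

Farness (sum of distances to all others) for each node — N:14, O:14, P:12, Q:18, R:15, S:18, T:24, U:17.
The smallest farness is 12, for P, so P has the highest closeness.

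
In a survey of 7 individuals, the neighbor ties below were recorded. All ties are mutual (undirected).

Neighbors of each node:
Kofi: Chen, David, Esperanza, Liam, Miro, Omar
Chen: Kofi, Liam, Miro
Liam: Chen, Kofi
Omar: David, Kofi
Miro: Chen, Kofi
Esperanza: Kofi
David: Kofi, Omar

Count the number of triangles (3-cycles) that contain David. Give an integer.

1

David's neighbors: Kofi and Omar.
Neighbor pairs that are themselves tied: David–Kofi–Omar. Each forms one triangle with David, for 1 in total.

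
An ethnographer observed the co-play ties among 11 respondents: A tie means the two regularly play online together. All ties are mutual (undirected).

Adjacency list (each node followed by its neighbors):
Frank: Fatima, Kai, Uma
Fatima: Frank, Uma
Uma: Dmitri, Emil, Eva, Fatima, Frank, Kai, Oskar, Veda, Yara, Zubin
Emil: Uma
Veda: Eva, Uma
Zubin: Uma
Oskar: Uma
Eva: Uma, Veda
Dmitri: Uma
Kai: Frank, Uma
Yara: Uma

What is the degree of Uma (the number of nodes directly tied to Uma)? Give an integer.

10

Uma is directly tied to Dmitri, Emil, Eva, Fatima, Frank, Kai, Oskar, Veda, Yara, and Zubin. That is 10 neighbors, so the degree of Uma is 10.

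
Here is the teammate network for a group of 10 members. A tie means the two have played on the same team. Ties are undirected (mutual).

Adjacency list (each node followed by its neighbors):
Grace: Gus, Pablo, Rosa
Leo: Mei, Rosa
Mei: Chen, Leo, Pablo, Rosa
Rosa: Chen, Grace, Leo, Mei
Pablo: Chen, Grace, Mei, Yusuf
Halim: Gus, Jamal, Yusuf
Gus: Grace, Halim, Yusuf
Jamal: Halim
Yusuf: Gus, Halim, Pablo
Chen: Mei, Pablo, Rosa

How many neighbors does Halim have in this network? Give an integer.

3

Halim is directly tied to Gus, Jamal, and Yusuf. That is 3 neighbors, so the degree of Halim is 3.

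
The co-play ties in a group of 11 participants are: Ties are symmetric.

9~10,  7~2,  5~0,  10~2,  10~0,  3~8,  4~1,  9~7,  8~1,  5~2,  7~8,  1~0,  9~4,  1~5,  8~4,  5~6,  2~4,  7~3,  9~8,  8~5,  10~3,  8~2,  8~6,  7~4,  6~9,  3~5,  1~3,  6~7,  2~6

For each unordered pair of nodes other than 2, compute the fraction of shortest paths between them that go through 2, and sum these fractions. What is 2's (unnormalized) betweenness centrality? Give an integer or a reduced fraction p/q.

Pairs whose geodesics pass through 2 — 7–10: 1/3; 7–0: 2/10; 7–5: 1/4; 10–5: 1/3; 10–6: 1/2; 10–4: 1/2; 10–8: 1/3; 5–4: 1/3; 6–4: 1/4.
All other pairs contribute 0.
Summing the contributions gives betweenness(2) = 91/30.

91/30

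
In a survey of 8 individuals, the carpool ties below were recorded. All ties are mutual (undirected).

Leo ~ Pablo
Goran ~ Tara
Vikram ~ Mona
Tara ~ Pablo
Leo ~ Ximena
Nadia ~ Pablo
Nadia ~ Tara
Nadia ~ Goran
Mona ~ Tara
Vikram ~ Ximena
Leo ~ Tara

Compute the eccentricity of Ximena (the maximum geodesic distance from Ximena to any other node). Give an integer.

3

Distances from Ximena: Goran:3, Leo:1, Mona:2, Nadia:3, Pablo:2, Tara:2, Vikram:1.
The largest is 3 (to Nadia and Goran), so the eccentricity of Ximena is 3.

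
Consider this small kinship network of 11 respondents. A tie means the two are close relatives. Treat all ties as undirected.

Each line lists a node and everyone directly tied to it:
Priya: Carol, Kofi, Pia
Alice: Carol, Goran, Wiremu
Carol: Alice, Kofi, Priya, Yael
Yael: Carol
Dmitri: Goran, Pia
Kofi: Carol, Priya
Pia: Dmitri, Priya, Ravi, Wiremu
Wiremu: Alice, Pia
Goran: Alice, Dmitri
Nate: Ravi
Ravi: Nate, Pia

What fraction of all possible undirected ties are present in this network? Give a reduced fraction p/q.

There are 13 edges and 11 nodes, so the maximum possible is C(11,2) = 55.
Density = 13/55.

13/55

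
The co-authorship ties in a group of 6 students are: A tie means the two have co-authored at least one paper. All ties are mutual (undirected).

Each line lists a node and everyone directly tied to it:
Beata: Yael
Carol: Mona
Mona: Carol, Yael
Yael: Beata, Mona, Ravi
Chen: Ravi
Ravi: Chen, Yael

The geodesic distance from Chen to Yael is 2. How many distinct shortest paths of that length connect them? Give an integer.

1

The shortest distance is 2, and the only length-2 path is Chen–Ravi–Yael. So there is exactly 1 shortest path.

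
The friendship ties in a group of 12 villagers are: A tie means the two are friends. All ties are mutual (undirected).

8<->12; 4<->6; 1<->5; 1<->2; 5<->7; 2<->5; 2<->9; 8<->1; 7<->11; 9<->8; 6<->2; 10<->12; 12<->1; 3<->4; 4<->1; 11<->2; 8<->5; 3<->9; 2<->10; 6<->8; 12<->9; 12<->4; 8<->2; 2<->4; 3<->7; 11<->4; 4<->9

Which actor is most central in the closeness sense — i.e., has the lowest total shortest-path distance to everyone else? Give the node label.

2

Farness (sum of distances to all others) for each node — 1:17, 2:14, 3:20, 4:15, 5:18, 6:20, 7:22, 8:16, 9:17, 10:22, 11:19, 12:18.
The smallest farness is 14, for 2, so 2 has the highest closeness.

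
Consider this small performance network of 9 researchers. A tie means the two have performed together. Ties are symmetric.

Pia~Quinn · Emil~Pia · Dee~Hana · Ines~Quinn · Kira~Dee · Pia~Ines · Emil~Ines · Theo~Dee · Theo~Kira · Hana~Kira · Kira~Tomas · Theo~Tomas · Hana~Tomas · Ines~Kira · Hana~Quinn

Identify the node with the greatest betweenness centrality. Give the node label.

Unnormalized betweenness of each node: Dee:7/12, Emil:0, Hana:55/12, Ines:107/12, Kira:10, Pia:5/6, Quinn:19/6, Theo:1/3, Tomas:7/12.
Kira has the largest value, 10, making it the main broker — the node through which the most shortest paths run.

Kira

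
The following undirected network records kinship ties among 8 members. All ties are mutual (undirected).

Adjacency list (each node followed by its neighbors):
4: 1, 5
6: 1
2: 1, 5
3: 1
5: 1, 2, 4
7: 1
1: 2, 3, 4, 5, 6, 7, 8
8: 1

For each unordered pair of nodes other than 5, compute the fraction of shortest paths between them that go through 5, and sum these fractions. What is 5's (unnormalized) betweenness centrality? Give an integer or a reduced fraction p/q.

1/2

Pairs whose geodesics pass through 5 — 2–4: 1/2.
All other pairs contribute 0.
Summing the contributions gives betweenness(5) = 1/2.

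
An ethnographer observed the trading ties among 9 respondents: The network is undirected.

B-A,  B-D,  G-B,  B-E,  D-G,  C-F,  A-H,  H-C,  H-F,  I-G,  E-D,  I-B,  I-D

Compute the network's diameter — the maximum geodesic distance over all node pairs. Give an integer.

Eccentricity of each node (its greatest distance to any other): A:2, B:3, C:4, D:4, E:4, F:4, G:4, H:3, I:4.
The maximum eccentricity is 4, realized for instance by the pair D–C via D – B – A – H – C. So the diameter is 4.

4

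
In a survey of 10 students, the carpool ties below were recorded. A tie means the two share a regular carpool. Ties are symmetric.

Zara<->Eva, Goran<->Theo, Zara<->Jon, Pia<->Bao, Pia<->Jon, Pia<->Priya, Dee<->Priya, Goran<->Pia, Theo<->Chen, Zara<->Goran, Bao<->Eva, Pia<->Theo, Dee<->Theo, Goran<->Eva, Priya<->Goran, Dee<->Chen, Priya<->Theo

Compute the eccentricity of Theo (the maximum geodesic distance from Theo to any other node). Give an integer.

Distances from Theo: Bao:2, Chen:1, Dee:1, Eva:2, Goran:1, Jon:2, Pia:1, Priya:1, Zara:2.
The largest is 2 (to Jon, Bao, Eva, and Zara), so the eccentricity of Theo is 2.

2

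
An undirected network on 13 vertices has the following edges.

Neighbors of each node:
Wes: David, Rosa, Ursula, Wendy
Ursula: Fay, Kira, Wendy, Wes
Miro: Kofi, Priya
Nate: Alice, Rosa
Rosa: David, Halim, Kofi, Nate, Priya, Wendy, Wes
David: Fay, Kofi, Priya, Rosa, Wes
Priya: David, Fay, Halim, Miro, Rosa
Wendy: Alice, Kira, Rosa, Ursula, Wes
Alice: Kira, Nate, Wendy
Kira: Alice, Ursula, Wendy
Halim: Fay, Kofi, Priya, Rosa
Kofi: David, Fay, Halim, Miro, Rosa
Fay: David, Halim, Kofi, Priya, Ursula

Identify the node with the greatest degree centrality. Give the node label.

Rosa

Degrees — Alice:3, David:5, Fay:5, Halim:4, Kira:3, Kofi:5, Miro:2, Nate:2, Priya:5, Rosa:7, Ursula:4, Wendy:5, Wes:4.
The maximum is 7, attained only by Rosa.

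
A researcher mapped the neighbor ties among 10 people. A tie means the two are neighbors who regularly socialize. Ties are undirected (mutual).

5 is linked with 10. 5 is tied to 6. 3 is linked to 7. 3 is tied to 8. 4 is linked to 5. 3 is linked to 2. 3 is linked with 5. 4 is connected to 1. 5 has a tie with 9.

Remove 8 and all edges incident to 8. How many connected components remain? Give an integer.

8's neighbors (3) remain reachable from one another through other ties, so the rest of the network stays in one piece.

1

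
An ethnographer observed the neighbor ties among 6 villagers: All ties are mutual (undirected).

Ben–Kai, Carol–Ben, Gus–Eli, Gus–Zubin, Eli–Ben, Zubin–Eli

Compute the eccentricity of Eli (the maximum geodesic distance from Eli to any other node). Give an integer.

Distances from Eli: Ben:1, Carol:2, Gus:1, Kai:2, Zubin:1.
The largest is 2 (to Kai and Carol), so the eccentricity of Eli is 2.

2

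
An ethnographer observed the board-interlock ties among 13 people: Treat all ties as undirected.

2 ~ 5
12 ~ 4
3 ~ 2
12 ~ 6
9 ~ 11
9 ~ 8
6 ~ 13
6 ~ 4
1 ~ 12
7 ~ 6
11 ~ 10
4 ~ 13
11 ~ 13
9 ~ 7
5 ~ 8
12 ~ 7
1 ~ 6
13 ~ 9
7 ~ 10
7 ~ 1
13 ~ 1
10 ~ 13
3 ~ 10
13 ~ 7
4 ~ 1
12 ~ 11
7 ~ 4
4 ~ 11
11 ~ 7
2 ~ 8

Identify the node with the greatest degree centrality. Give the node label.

7

Degrees — 1:5, 2:3, 3:2, 4:6, 5:2, 6:5, 7:8, 8:3, 9:4, 10:4, 11:6, 12:5, 13:7.
The maximum is 8, attained only by 7.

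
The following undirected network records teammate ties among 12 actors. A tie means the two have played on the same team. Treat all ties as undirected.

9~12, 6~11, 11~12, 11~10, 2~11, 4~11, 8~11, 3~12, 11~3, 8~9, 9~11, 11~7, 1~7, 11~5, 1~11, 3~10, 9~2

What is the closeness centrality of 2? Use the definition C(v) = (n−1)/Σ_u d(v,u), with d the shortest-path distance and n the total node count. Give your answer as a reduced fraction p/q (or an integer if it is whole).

11/20

Distances from 2: 1:2, 3:2, 4:2, 5:2, 6:2, 7:2, 8:2, 9:1, 10:2, 11:1, 12:2. Sum = 20.
n = 12, so closeness = 11/20.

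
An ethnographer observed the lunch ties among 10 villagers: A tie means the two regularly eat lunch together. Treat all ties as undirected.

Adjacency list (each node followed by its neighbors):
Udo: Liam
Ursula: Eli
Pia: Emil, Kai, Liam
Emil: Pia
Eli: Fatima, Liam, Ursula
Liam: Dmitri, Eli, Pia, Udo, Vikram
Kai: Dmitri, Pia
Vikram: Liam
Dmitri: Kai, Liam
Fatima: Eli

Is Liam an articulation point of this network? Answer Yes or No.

Yes

Removing Liam leaves {Dmitri, Emil, Kai, and Pia} with no path to {Udo}, so the network splits into 4 components. Liam is a cut vertex.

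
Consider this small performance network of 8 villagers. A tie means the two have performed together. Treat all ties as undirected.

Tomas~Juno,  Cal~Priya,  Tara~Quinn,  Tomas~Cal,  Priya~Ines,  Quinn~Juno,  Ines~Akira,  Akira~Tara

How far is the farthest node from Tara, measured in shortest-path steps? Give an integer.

4

Distances from Tara: Akira:1, Cal:4, Ines:2, Juno:2, Priya:3, Quinn:1, Tomas:3.
The largest is 4 (to Cal), so the eccentricity of Tara is 4.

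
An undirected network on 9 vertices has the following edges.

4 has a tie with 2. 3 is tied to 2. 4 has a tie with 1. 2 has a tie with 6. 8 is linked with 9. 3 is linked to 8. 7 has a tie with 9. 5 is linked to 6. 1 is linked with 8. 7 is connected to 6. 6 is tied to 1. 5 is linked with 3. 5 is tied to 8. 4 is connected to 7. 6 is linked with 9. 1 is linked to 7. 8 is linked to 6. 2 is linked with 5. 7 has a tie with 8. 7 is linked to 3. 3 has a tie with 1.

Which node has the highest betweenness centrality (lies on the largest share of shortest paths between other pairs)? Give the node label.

Unnormalized betweenness of each node: 1:41/30, 2:28/15, 3:5/3, 4:2/3, 5:8/15, 6:7/2, 7:16/5, 8:11/5, 9:0.
6 has the largest value, 7/2, making it the main broker — the node through which the most shortest paths run.

6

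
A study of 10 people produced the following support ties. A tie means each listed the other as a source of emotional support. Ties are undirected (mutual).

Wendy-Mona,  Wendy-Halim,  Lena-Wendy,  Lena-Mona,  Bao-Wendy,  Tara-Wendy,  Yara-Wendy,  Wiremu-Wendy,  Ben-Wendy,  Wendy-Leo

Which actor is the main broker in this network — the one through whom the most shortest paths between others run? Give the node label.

Unnormalized betweenness of each node: Bao:0, Ben:0, Halim:0, Lena:0, Leo:0, Mona:0, Tara:0, Wendy:35, Wiremu:0, Yara:0.
Wendy has the largest value, 35, making it the main broker — the node through which the most shortest paths run.

Wendy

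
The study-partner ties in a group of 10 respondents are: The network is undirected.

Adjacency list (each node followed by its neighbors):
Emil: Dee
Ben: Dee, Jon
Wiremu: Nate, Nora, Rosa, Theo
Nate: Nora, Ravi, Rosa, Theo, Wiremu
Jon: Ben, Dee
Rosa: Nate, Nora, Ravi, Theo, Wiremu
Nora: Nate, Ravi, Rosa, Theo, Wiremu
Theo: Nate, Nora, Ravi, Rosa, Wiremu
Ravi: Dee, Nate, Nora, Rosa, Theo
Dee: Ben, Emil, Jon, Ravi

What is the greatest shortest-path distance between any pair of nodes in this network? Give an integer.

Eccentricity of each node (its greatest distance to any other): Ben:4, Dee:3, Emil:4, Jon:4, Nate:3, Nora:3, Ravi:2, Rosa:3, Theo:3, Wiremu:4.
The maximum eccentricity is 4, realized for instance by the pair Emil–Wiremu via Emil – Dee – Ravi – Theo – Wiremu. So the diameter is 4.

4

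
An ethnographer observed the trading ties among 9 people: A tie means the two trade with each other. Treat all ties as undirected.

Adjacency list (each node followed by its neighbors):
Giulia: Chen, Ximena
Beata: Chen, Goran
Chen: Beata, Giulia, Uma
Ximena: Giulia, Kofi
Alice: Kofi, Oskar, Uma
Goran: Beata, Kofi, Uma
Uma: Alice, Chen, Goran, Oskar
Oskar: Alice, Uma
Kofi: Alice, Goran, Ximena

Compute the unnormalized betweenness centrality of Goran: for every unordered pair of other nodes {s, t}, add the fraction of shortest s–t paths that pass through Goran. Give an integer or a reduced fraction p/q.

9/2

Pairs whose geodesics pass through Goran — Ximena–Uma: 1/3; Ximena–Beata: 1/2; Kofi–Uma: 1/2; Kofi–Beata: 1; Kofi–Chen: 2/4; Alice–Beata: 2/3; Oskar–Beata: 1/2; Uma–Beata: 1/2.
All other pairs contribute 0.
Summing the contributions gives betweenness(Goran) = 9/2.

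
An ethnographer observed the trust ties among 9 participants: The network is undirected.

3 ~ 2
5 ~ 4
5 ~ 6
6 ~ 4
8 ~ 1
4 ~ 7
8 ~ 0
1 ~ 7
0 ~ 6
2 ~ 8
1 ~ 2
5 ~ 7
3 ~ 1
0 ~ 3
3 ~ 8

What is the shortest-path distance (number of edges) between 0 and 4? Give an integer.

One shortest route is 0 – 6 – 4, which uses 2 edges, and 0 and 4 are not directly tied, so nothing shorter exists. So d(0,4) = 2.

2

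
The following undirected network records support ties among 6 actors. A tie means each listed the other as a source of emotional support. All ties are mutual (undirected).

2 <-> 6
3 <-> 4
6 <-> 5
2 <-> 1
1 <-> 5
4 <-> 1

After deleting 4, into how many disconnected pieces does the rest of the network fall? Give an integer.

Without 4, the remaining ties split the others into: {3}; {1, 2, 5, 6}.
That's 2 separate components.

2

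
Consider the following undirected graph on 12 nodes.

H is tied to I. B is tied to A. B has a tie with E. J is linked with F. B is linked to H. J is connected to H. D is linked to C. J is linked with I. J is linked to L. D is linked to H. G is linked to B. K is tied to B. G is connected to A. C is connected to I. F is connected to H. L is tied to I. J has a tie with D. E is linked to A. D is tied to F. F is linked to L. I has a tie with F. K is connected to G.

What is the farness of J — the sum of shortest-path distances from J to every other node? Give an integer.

21

Distances from J: A:3, B:2, C:2, D:1, E:3, F:1, G:3, H:1, I:1, K:3, L:1.
Sum = 3 + 2 + 2 + 1 + 3 + 1 + 3 + 1 + 1 + 3 + 1 = 21.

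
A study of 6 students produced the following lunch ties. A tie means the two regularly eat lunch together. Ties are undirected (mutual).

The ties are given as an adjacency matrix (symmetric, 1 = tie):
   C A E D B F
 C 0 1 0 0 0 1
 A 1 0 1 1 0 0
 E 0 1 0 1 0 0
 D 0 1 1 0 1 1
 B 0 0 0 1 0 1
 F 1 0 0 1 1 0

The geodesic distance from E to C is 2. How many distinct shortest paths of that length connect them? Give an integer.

The shortest distance is 2, and the only length-2 path is E–A–C. So there is exactly 1 shortest path.

1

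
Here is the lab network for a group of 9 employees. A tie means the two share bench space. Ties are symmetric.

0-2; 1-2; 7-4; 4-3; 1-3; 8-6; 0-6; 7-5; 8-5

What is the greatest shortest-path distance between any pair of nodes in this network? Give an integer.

4

Eccentricity of each node (its greatest distance to any other): 0:4, 1:4, 2:4, 3:4, 4:4, 5:4, 6:4, 7:4, 8:4.
The maximum eccentricity is 4, realized for instance by the pair 6–4 via 6 – 8 – 5 – 7 – 4. So the diameter is 4.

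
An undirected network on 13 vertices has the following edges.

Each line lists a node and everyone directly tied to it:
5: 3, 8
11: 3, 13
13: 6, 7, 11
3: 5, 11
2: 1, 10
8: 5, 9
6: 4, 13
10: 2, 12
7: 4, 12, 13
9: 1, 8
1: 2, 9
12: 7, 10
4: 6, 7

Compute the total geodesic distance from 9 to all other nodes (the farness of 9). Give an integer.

Distances from 9: 1:1, 2:2, 3:3, 4:6, 5:2, 6:6, 7:5, 8:1, 10:3, 11:4, 12:4, 13:5.
Sum = 1 + 2 + 3 + 6 + 2 + 6 + 5 + 1 + 3 + 4 + 4 + 5 = 42.

42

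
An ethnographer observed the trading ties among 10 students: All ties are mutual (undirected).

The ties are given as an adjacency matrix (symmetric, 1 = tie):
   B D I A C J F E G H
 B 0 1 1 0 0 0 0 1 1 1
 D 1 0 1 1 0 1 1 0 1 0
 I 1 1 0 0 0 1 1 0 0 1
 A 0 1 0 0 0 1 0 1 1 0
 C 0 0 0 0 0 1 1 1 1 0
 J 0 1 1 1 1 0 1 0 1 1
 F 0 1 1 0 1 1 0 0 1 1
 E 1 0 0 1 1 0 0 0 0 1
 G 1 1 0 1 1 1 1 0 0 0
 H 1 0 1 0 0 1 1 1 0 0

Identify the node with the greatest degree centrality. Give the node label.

Degrees — A:4, B:5, C:4, D:6, E:4, F:6, G:6, H:5, I:5, J:7.
The maximum is 7, attained only by J.

J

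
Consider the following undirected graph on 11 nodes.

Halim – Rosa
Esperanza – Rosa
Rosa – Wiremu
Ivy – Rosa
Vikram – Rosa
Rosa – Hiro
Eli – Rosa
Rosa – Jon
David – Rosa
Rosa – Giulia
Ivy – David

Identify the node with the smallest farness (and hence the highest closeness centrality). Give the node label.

Farness (sum of distances to all others) for each node — David:18, Eli:19, Esperanza:19, Giulia:19, Halim:19, Hiro:19, Ivy:18, Jon:19, Rosa:10, Vikram:19, Wiremu:19.
The smallest farness is 10, for Rosa, so Rosa has the highest closeness.

Rosa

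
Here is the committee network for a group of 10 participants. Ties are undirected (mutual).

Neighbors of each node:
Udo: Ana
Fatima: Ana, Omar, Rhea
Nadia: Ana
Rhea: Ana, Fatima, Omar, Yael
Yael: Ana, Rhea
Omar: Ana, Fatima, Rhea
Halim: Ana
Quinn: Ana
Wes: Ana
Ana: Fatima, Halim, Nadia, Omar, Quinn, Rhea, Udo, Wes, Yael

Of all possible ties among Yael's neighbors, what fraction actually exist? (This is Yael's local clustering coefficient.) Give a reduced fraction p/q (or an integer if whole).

Yael's neighbors: Ana and Rhea (k = 2).
Possible neighbor pairs: C(2,2) = 1. Edges among them: Ana–Rhea → e = 1.
Clustering(Yael) = 1/1.

1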